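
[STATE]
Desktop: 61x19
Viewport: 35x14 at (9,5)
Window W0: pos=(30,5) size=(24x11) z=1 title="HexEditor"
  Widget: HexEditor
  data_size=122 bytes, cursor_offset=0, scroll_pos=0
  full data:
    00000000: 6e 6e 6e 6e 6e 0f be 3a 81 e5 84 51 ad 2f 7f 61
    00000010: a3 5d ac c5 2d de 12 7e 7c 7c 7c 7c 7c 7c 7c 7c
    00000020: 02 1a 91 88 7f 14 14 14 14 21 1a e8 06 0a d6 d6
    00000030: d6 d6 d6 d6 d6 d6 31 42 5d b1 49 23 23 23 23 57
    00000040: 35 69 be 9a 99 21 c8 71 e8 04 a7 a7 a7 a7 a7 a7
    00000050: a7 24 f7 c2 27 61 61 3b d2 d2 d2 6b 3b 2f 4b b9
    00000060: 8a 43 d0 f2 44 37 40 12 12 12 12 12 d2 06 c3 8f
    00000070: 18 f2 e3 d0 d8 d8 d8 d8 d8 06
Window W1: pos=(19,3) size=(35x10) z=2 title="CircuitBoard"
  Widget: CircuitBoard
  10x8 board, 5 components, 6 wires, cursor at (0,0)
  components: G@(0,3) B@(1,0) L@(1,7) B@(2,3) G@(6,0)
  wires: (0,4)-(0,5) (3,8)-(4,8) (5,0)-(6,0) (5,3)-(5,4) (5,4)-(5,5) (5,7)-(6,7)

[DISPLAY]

          ┠────────────────────────
          ┃   0 1 2 3 4 5 6 7 8 9  
          ┃0  [.]          G   · ─ 
          ┃                        
          ┃1   B                   
          ┃                        
          ┃2               B       
          ┗━━━━━━━━━━━━━━━━━━━━━━━━
                     ┃00000050  a7 
                     ┃00000060  8a 
                     ┗━━━━━━━━━━━━━
                                   
                                   
                                   


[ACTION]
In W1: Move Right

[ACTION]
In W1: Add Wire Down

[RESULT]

          ┠────────────────────────
          ┃   0 1 2 3 4 5 6 7 8 9  
          ┃0      [.]      G   · ─ 
          ┃        │               
          ┃1   B   ·               
          ┃                        
          ┃2               B       
          ┗━━━━━━━━━━━━━━━━━━━━━━━━
                     ┃00000050  a7 
                     ┃00000060  8a 
                     ┗━━━━━━━━━━━━━
                                   
                                   
                                   


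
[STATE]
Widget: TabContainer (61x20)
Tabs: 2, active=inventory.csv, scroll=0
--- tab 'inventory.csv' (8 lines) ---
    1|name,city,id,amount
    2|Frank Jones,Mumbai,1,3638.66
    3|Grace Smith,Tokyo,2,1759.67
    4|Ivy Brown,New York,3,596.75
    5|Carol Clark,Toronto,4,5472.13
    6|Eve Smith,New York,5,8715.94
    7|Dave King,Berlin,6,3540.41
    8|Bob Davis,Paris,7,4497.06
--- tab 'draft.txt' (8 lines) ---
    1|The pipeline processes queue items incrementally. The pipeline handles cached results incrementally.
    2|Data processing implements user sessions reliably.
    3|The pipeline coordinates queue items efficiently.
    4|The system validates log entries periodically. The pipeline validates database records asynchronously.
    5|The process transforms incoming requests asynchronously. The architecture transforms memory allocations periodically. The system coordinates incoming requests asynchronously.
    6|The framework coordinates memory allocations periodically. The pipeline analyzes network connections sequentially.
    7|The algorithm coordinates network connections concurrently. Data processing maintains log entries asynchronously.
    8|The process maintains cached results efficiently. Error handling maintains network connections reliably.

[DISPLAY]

[inventory.csv]│ draft.txt                                   
─────────────────────────────────────────────────────────────
name,city,id,amount                                          
Frank Jones,Mumbai,1,3638.66                                 
Grace Smith,Tokyo,2,1759.67                                  
Ivy Brown,New York,3,596.75                                  
Carol Clark,Toronto,4,5472.13                                
Eve Smith,New York,5,8715.94                                 
Dave King,Berlin,6,3540.41                                   
Bob Davis,Paris,7,4497.06                                    
                                                             
                                                             
                                                             
                                                             
                                                             
                                                             
                                                             
                                                             
                                                             
                                                             


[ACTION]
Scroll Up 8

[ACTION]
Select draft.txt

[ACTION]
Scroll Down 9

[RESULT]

 inventory.csv │[draft.txt]                                  
─────────────────────────────────────────────────────────────
The process maintains cached results efficiently. Error handl
                                                             
                                                             
                                                             
                                                             
                                                             
                                                             
                                                             
                                                             
                                                             
                                                             
                                                             
                                                             
                                                             
                                                             
                                                             
                                                             
                                                             


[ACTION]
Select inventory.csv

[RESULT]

[inventory.csv]│ draft.txt                                   
─────────────────────────────────────────────────────────────
name,city,id,amount                                          
Frank Jones,Mumbai,1,3638.66                                 
Grace Smith,Tokyo,2,1759.67                                  
Ivy Brown,New York,3,596.75                                  
Carol Clark,Toronto,4,5472.13                                
Eve Smith,New York,5,8715.94                                 
Dave King,Berlin,6,3540.41                                   
Bob Davis,Paris,7,4497.06                                    
                                                             
                                                             
                                                             
                                                             
                                                             
                                                             
                                                             
                                                             
                                                             
                                                             


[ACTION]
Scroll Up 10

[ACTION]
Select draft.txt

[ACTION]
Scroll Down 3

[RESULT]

 inventory.csv │[draft.txt]                                  
─────────────────────────────────────────────────────────────
The system validates log entries periodically. The pipeline v
The process transforms incoming requests asynchronously. The 
The framework coordinates memory allocations periodically. Th
The algorithm coordinates network connections concurrently. D
The process maintains cached results efficiently. Error handl
                                                             
                                                             
                                                             
                                                             
                                                             
                                                             
                                                             
                                                             
                                                             
                                                             
                                                             
                                                             
                                                             


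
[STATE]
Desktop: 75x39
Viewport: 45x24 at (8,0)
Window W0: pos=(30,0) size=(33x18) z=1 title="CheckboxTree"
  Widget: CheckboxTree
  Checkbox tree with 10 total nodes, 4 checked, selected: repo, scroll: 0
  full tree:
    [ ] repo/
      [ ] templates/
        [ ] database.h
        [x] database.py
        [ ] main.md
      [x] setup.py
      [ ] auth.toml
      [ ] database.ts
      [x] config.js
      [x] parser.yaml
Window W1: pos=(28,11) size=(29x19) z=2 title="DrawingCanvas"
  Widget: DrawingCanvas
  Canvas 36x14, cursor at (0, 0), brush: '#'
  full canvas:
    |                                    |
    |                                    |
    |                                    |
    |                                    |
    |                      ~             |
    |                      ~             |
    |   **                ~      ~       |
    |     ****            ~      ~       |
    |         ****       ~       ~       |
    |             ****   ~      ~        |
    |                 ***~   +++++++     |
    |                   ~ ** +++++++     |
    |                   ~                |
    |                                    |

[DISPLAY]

                      ┏━━━━━━━━━━━━━━━━━━━━━━
                      ┃ CheckboxTree         
                      ┠──────────────────────
                      ┃>[-] repo/            
                      ┃   [-] templates/     
                      ┃     [ ] database.h   
                      ┃     [x] database.py  
                      ┃     [ ] main.md      
                      ┃   [x] setup.py       
                      ┃   [ ] auth.toml      
                      ┃   [ ] database.ts    
                    ┏━━━━━━━━━━━━━━━━━━━━━━━━
                    ┃ DrawingCanvas          
                    ┠────────────────────────
                    ┃+                       
                    ┃                        
                    ┃                        
                    ┃                        
                    ┃                      ~ 
                    ┃                      ~ 
                    ┃   **                ~  
                    ┃     ****            ~  
                    ┃         ****       ~   
                    ┃             ****   ~   


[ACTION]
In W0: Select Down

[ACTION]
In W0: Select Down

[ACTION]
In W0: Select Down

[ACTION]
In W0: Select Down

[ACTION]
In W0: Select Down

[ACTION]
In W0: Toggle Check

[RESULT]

                      ┏━━━━━━━━━━━━━━━━━━━━━━
                      ┃ CheckboxTree         
                      ┠──────────────────────
                      ┃ [-] repo/            
                      ┃   [-] templates/     
                      ┃     [ ] database.h   
                      ┃     [x] database.py  
                      ┃     [ ] main.md      
                      ┃>  [ ] setup.py       
                      ┃   [ ] auth.toml      
                      ┃   [ ] database.ts    
                    ┏━━━━━━━━━━━━━━━━━━━━━━━━
                    ┃ DrawingCanvas          
                    ┠────────────────────────
                    ┃+                       
                    ┃                        
                    ┃                        
                    ┃                        
                    ┃                      ~ 
                    ┃                      ~ 
                    ┃   **                ~  
                    ┃     ****            ~  
                    ┃         ****       ~   
                    ┃             ****   ~   


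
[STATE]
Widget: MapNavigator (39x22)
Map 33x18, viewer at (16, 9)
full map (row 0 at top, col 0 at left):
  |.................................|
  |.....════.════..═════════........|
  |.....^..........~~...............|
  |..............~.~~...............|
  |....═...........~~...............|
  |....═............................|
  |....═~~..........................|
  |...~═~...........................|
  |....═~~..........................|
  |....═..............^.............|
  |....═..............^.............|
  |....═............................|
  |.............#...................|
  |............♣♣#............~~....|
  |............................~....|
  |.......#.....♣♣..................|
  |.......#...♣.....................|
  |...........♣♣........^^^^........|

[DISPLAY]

                                       
                                       
   .................................   
   .....════.════..═════════........   
   .....^..........~~...............   
   ..............~.~~...............   
   ....═...........~~...............   
   ....═............................   
   ....═~~..........................   
   ...~═~...........................   
   ....═~~..........................   
   ....═...........@..^.............   
   ....═..............^.............   
   ....═............................   
   .............#...................   
   ............♣♣#............~~....   
   ............................~....   
   .......#.....♣♣..................   
   .......#...♣.....................   
   ...........♣♣........^^^^........   
                                       
                                       


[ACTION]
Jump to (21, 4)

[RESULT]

                                       
                                       
                                       
                                       
                                       
                                       
                                       
...............................        
...════.════..═════════........        
...^..........~~...............        
............~.~~...............        
..═...........~~...@...........        
..═............................        
..═~~..........................        
.~═~...........................        
..═~~..........................        
..═..............^.............        
..═..............^.............        
..═............................        
...........#...................        
..........♣♣#............~~....        
..........................~....        


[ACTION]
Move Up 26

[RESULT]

                                       
                                       
                                       
                                       
                                       
                                       
                                       
                                       
                                       
                                       
                                       
...................@...........        
...════.════..═════════........        
...^..........~~...............        
............~.~~...............        
..═...........~~...............        
..═............................        
..═~~..........................        
.~═~...........................        
..═~~..........................        
..═..............^.............        
..═..............^.............        


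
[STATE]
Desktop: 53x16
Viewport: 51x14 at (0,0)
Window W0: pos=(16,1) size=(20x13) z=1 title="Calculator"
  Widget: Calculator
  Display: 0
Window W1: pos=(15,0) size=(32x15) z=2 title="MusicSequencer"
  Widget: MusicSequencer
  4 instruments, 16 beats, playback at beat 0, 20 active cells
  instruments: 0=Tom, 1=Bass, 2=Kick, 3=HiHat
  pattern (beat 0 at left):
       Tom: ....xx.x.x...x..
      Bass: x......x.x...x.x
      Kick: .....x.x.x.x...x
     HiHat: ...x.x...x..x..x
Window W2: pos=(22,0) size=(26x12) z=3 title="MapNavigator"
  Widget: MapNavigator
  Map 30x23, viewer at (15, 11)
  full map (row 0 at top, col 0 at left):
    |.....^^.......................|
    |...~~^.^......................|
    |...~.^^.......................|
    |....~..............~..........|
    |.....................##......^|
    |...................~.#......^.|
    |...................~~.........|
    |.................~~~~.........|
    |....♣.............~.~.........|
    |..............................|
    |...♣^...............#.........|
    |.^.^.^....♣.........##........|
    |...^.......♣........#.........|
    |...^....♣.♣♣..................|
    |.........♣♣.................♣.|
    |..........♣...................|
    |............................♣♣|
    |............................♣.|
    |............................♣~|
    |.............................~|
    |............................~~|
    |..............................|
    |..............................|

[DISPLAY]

               ┏━━━━━━┏━━━━━━━━━━━━━━━━━━━━━━━━┓   
               ┃ Music┃ MapNavigator           ┃   
               ┠──────┠────────────────────────┨   
               ┃      ┃..............~~~~......┃   
               ┃   Tom┃.♣.............~.~......┃   
               ┃  Bass┃........................┃   
               ┃  Kick┃♣^...............#......┃   
               ┃ HiHat┃^.^....♣....@....##.....┃   
               ┃      ┃^.......♣........#......┃   
               ┃      ┃^....♣.♣♣...............┃   
               ┃      ┃......♣♣................┃   
               ┃      ┗━━━━━━━━━━━━━━━━━━━━━━━━┛   
               ┃                              ┃    
               ┃                              ┃    


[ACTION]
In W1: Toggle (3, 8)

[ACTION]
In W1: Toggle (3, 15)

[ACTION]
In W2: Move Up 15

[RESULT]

               ┏━━━━━━┏━━━━━━━━━━━━━━━━━━━━━━━━┓   
               ┃ Music┃ MapNavigator           ┃   
               ┠──────┠────────────────────────┨   
               ┃      ┃                        ┃   
               ┃   Tom┃                        ┃   
               ┃  Bass┃                        ┃   
               ┃  Kick┃                        ┃   
               ┃ HiHat┃..^^........@...........┃   
               ┃      ┃~~^.^...................┃   
               ┃      ┃~.^^....................┃   
               ┃      ┃.~..............~.......┃   
               ┃      ┗━━━━━━━━━━━━━━━━━━━━━━━━┛   
               ┃                              ┃    
               ┃                              ┃    


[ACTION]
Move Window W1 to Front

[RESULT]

               ┏━━━━━━━━━━━━━━━━━━━━━━━━━━━━━━┓┓   
               ┃ MusicSequencer               ┃┃   
               ┠──────────────────────────────┨┨   
               ┃      ▼123456789012345        ┃┃   
               ┃   Tom····██·█·█···█··        ┃┃   
               ┃  Bass█······█·█···█·█        ┃┃   
               ┃  Kick·····█·█·█·█···█        ┃┃   
               ┃ HiHat···█·█··██··█···        ┃┃   
               ┃                              ┃┃   
               ┃                              ┃┃   
               ┃                              ┃┃   
               ┃                              ┃┛   
               ┃                              ┃    
               ┃                              ┃    


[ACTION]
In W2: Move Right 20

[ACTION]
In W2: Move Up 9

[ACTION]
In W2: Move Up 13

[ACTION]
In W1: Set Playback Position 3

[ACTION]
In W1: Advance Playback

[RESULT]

               ┏━━━━━━━━━━━━━━━━━━━━━━━━━━━━━━┓┓   
               ┃ MusicSequencer               ┃┃   
               ┠──────────────────────────────┨┨   
               ┃      0123▼56789012345        ┃┃   
               ┃   Tom····██·█·█···█··        ┃┃   
               ┃  Bass█······█·█···█·█        ┃┃   
               ┃  Kick·····█·█·█·█···█        ┃┃   
               ┃ HiHat···█·█··██··█···        ┃┃   
               ┃                              ┃┃   
               ┃                              ┃┃   
               ┃                              ┃┃   
               ┃                              ┃┛   
               ┃                              ┃    
               ┃                              ┃    


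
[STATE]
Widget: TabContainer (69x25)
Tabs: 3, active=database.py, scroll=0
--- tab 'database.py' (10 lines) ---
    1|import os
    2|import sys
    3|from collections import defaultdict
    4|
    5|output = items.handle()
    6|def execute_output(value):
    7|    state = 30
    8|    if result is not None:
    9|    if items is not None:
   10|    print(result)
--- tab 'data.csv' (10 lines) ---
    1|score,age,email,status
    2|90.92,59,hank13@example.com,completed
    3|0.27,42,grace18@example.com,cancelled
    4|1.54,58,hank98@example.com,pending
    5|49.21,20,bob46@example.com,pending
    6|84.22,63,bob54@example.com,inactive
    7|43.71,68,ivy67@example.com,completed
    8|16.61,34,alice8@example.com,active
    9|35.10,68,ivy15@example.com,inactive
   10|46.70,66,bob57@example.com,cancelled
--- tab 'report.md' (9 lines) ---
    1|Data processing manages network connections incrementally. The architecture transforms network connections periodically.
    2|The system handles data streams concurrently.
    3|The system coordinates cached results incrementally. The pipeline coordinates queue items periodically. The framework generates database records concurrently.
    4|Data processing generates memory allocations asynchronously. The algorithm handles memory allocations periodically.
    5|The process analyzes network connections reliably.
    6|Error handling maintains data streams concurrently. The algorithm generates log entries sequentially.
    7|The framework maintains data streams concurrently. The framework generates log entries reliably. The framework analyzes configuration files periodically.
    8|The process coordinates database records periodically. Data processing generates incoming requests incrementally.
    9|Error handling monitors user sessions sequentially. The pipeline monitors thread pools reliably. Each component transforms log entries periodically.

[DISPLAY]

[database.py]│ data.csv │ report.md                                  
─────────────────────────────────────────────────────────────────────
import os                                                            
import sys                                                           
from collections import defaultdict                                  
                                                                     
output = items.handle()                                              
def execute_output(value):                                           
    state = 30                                                       
    if result is not None:                                           
    if items is not None:                                            
    print(result)                                                    
                                                                     
                                                                     
                                                                     
                                                                     
                                                                     
                                                                     
                                                                     
                                                                     
                                                                     
                                                                     
                                                                     
                                                                     
                                                                     


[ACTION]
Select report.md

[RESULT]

 database.py │ data.csv │[report.md]                                 
─────────────────────────────────────────────────────────────────────
Data processing manages network connections incrementally. The archit
The system handles data streams concurrently.                        
The system coordinates cached results incrementally. The pipeline coo
Data processing generates memory allocations asynchronously. The algo
The process analyzes network connections reliably.                   
Error handling maintains data streams concurrently. The algorithm gen
The framework maintains data streams concurrently. The framework gene
The process coordinates database records periodically. Data processin
Error handling monitors user sessions sequentially. The pipeline moni
                                                                     
                                                                     
                                                                     
                                                                     
                                                                     
                                                                     
                                                                     
                                                                     
                                                                     
                                                                     
                                                                     
                                                                     
                                                                     
                                                                     


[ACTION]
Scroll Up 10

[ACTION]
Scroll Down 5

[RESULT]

 database.py │ data.csv │[report.md]                                 
─────────────────────────────────────────────────────────────────────
Error handling maintains data streams concurrently. The algorithm gen
The framework maintains data streams concurrently. The framework gene
The process coordinates database records periodically. Data processin
Error handling monitors user sessions sequentially. The pipeline moni
                                                                     
                                                                     
                                                                     
                                                                     
                                                                     
                                                                     
                                                                     
                                                                     
                                                                     
                                                                     
                                                                     
                                                                     
                                                                     
                                                                     
                                                                     
                                                                     
                                                                     
                                                                     
                                                                     


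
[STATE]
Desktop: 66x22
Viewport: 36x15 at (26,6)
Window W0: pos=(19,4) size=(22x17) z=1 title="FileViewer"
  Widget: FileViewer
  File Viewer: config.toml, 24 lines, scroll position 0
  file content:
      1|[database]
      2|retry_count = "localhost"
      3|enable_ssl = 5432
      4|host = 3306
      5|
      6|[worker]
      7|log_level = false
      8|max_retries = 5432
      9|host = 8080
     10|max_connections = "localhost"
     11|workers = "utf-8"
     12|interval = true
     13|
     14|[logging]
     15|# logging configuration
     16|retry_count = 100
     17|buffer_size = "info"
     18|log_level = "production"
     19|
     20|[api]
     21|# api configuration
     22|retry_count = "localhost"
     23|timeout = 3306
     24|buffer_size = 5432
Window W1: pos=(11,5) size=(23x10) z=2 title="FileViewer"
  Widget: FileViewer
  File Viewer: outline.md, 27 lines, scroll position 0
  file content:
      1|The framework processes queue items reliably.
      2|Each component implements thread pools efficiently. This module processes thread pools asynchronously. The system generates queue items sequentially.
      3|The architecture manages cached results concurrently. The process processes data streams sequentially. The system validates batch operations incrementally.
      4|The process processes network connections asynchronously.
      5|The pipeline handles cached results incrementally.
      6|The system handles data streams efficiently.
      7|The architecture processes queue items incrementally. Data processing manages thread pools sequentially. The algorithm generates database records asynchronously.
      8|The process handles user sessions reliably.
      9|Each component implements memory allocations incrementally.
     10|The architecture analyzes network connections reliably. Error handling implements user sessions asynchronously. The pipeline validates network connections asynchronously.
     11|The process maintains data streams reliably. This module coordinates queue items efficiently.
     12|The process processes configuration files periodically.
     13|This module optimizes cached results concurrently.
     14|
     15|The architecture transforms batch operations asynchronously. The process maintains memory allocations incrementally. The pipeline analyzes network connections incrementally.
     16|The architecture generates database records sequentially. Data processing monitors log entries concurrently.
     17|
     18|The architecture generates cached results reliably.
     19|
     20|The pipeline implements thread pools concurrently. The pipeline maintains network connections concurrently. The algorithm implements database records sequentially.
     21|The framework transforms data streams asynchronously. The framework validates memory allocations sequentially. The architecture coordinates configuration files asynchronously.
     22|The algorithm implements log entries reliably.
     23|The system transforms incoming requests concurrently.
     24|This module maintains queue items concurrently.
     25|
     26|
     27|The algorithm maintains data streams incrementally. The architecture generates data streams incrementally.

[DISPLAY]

       ┃──────┨                     
───────┨     ▲┃                     
proces▲┃"loca█┃                     
 imple█┃432  ░┃                     
re man░┃     ░┃                     
ocesse░┃     ░┃                     
andles░┃     ░┃                     
dles d▼┃lse  ░┃                     
━━━━━━━┛5432 ░┃                     
 8080        ░┃                     
nnections = "░┃                     
s = "utf-8"  ░┃                     
al = true    ░┃                     
             ▼┃                     
━━━━━━━━━━━━━━┛                     


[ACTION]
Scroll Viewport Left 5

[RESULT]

er          ┃──────┨                
────────────┨     ▲┃                
work proces▲┃"loca█┃                
onent imple█┃432  ░┃                
tecture man░┃     ░┃                
ss processe░┃     ░┃                
ine handles░┃     ░┃                
m handles d▼┃lse  ░┃                
━━━━━━━━━━━━┛5432 ░┃                
ost = 8080        ░┃                
ax_connections = "░┃                
orkers = "utf-8"  ░┃                
nterval = true    ░┃                
                  ▼┃                
━━━━━━━━━━━━━━━━━━━┛                


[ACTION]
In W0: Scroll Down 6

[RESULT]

er          ┃──────┨                
────────────┨lse  ▲┃                
work proces▲┃5432 ░┃                
onent imple█┃     ░┃                
tecture man░┃s = "░┃                
ss processe░┃-8"  ░┃                
ine handles░┃e    ░┃                
m handles d▼┃     ░┃                
━━━━━━━━━━━━┛     █┃                
 logging configura░┃                
etry_count = 100  ░┃                
uffer_size = "info░┃                
og_level = "produc░┃                
                  ▼┃                
━━━━━━━━━━━━━━━━━━━┛                


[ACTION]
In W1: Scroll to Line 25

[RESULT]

er          ┃──────┨                
────────────┨lse  ▲┃                
ithm implem▲┃5432 ░┃                
m transform░┃     ░┃                
le maintain░┃s = "░┃                
           ░┃-8"  ░┃                
           █┃e    ░┃                
ithm mainta▼┃     ░┃                
━━━━━━━━━━━━┛     █┃                
 logging configura░┃                
etry_count = 100  ░┃                
uffer_size = "info░┃                
og_level = "produc░┃                
                  ▼┃                
━━━━━━━━━━━━━━━━━━━┛                


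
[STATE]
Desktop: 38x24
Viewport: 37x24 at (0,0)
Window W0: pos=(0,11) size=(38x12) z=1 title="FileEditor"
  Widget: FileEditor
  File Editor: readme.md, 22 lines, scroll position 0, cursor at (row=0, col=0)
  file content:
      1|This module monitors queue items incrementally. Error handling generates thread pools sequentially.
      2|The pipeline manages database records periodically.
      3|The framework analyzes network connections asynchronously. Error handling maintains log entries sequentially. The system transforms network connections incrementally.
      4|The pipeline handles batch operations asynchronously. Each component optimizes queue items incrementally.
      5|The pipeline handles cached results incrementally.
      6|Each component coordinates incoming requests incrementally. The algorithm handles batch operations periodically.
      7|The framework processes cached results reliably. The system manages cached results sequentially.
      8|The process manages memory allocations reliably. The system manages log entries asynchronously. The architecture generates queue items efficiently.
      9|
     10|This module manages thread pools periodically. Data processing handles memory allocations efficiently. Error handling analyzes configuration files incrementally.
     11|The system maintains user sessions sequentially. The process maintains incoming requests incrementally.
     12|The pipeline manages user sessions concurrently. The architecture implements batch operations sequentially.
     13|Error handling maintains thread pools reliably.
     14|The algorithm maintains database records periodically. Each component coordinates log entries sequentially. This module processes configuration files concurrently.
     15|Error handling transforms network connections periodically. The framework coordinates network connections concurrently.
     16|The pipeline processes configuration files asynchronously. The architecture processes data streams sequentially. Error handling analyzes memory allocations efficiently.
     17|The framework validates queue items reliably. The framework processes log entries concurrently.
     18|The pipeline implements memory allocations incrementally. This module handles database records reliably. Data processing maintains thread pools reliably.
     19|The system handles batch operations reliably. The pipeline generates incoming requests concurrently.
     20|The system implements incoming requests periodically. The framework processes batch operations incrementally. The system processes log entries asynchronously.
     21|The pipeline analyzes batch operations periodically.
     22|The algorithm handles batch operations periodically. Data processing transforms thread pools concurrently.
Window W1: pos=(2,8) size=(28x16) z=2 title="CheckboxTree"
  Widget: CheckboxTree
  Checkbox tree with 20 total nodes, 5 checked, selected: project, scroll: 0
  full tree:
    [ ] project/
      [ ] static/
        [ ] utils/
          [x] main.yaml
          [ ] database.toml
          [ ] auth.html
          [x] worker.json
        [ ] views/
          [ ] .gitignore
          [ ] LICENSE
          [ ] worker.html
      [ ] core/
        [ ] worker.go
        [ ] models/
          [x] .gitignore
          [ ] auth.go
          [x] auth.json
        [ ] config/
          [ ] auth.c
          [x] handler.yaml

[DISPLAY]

                                     
                                     
                                     
                                     
                                     
                                     
                                     
                                     
  ┏━━━━━━━━━━━━━━━━━━━━━━━━━━┓       
  ┃ CheckboxTree             ┃       
  ┠──────────────────────────┨       
┏━┃>[-] project/             ┃━━━━━━━
┃ ┃   [-] static/            ┃       
┠─┃     [-] utils/           ┃───────
┃█┃       [x] main.yaml      ┃ems in▲
┃T┃       [ ] database.toml  ┃ recor█
┃T┃       [ ] auth.html      ┃k conn░
┃T┃       [x] worker.json    ┃eratio░
┃T┃     [ ] views/           ┃esults░
┃E┃       [ ] .gitignore     ┃coming░
┃T┃       [ ] LICENSE        ┃d resu░
┃T┃       [ ] worker.html    ┃locati▼
┗━┃   [-] core/              ┃━━━━━━━
  ┗━━━━━━━━━━━━━━━━━━━━━━━━━━┛       


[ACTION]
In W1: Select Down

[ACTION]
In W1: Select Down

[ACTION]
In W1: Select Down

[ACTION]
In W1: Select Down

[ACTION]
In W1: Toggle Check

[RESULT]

                                     
                                     
                                     
                                     
                                     
                                     
                                     
                                     
  ┏━━━━━━━━━━━━━━━━━━━━━━━━━━┓       
  ┃ CheckboxTree             ┃       
  ┠──────────────────────────┨       
┏━┃ [-] project/             ┃━━━━━━━
┃ ┃   [-] static/            ┃       
┠─┃     [-] utils/           ┃───────
┃█┃       [x] main.yaml      ┃ems in▲
┃T┃>      [x] database.toml  ┃ recor█
┃T┃       [ ] auth.html      ┃k conn░
┃T┃       [x] worker.json    ┃eratio░
┃T┃     [ ] views/           ┃esults░
┃E┃       [ ] .gitignore     ┃coming░
┃T┃       [ ] LICENSE        ┃d resu░
┃T┃       [ ] worker.html    ┃locati▼
┗━┃   [-] core/              ┃━━━━━━━
  ┗━━━━━━━━━━━━━━━━━━━━━━━━━━┛       
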